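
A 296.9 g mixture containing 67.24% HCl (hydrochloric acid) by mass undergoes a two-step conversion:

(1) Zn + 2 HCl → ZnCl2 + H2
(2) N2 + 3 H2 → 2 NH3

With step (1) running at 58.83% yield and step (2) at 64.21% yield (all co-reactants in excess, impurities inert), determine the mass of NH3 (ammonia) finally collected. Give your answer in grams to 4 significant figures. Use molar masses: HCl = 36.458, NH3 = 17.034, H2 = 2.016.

Pure HCl = 296.9 × 0.6724 = 199.64 g.
n(HCl) = 199.64 / 36.458 = 5.4758 mol.
Step 1 (HCl:H2 = 2:1): theoretical n(H2) = 2.7379 mol; at 58.83% yield, n(H2) = 1.6107 mol.
Step 2 (H2:NH3 = 3:2): theoretical n(NH3) = 1.0738 mol, so theoretical mass = 1.0738 × 17.034 = 18.291 g.
At 64.21% yield, actual mass of NH3 = 18.291 × 0.6421 = 11.745 g.

11.74 g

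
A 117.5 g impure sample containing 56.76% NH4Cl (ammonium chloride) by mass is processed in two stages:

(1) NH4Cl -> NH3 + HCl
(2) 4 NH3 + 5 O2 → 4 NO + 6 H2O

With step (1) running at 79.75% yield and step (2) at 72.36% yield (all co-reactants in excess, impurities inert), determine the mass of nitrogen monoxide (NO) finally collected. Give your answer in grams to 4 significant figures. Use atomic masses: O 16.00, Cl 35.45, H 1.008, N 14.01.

Pure NH4Cl = 117.5 × 0.5676 = 66.693 g.
M(NH4Cl) = 14.01 + 4(1.008) + 35.45 = 53.492 g/mol.
M(NO) = 14.01 + 16.00 = 30.01 g/mol.
n(NH4Cl) = 66.693 / 53.492 = 1.2468 mol.
Step 1 (NH4Cl:NH3 = 1:1): theoretical n(NH3) = 1.2468 mol; at 79.75% yield, n(NH3) = 0.99431 mol.
Step 2 (NH3:NO = 4:4): theoretical n(NO) = 0.99431 mol, so theoretical mass = 0.99431 × 30.01 = 29.839 g.
At 72.36% yield, actual mass of NO = 29.839 × 0.7236 = 21.592 g.

21.59 g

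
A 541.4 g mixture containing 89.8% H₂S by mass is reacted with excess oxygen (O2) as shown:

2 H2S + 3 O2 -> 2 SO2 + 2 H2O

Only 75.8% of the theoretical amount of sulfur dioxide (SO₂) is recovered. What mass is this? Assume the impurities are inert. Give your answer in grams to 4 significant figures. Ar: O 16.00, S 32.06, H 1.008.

692.8 g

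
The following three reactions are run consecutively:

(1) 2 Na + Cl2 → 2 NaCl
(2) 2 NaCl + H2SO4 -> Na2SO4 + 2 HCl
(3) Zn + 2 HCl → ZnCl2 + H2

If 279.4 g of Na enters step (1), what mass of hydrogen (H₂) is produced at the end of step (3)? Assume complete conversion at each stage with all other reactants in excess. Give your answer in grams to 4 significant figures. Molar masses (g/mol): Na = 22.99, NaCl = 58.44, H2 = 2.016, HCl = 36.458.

n(Na) = 279.4 / 22.99 = 12.153 mol.
Reaction (1): Na→NaCl ratio 2:2 ⇒ n(NaCl) = 12.153 mol.
Reaction (2): NaCl→HCl ratio 2:2 ⇒ n(HCl) = 12.153 mol.
Reaction (3): HCl→H2 ratio 2:1 ⇒ n(H2) = 6.0766 mol.
Mass of H2 = 6.0766 × 2.016 = 12.250 g.

12.25 g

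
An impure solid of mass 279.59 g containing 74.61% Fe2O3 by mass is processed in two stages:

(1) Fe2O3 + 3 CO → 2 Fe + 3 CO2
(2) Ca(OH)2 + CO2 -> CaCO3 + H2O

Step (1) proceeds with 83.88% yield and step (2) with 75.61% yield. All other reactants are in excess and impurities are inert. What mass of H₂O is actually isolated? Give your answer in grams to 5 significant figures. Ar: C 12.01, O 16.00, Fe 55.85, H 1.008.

44.775 g

Pure Fe2O3 = 279.59 × 0.7461 = 208.602 g.
M(Fe2O3) = 2(55.85) + 3(16.00) = 159.70 g/mol.
M(H2O) = 2(1.008) + 16.00 = 18.016 g/mol.
n(Fe2O3) = 208.602 / 159.70 = 1.30621 mol.
Step 1 (Fe2O3:CO2 = 1:3): theoretical n(CO2) = 3.91864 mol; at 83.88% yield, n(CO2) = 3.28695 mol.
Step 2 (CO2:H2O = 1:1): theoretical n(H2O) = 3.28695 mol, so theoretical mass = 3.28695 × 18.016 = 59.2177 g.
At 75.61% yield, actual mass of H2O = 59.2177 × 0.7561 = 44.7745 g.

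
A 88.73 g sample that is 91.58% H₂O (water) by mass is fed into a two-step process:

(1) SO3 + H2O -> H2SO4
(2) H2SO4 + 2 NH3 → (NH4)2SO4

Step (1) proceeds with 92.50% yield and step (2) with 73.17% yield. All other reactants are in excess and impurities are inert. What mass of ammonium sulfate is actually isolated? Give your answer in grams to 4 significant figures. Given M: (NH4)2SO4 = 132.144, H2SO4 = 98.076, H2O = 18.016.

403.4 g

Pure H2O = 88.73 × 0.9158 = 81.259 g.
n(H2O) = 81.259 / 18.016 = 4.5104 mol.
Step 1 (H2O:H2SO4 = 1:1): theoretical n(H2SO4) = 4.5104 mol; at 92.50% yield, n(H2SO4) = 4.1721 mol.
Step 2 (H2SO4:(NH4)2SO4 = 1:1): theoretical n((NH4)2SO4) = 4.1721 mol, so theoretical mass = 4.1721 × 132.144 = 551.32 g.
At 73.17% yield, actual mass of (NH4)2SO4 = 551.32 × 0.7317 = 403.40 g.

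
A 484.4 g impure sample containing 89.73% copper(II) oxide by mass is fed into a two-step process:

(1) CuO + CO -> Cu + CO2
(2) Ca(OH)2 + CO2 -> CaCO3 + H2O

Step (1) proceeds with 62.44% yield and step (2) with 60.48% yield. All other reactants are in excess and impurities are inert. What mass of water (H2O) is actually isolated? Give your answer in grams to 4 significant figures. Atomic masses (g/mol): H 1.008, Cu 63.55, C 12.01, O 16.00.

Pure CuO = 484.4 × 0.8973 = 434.65 g.
M(CuO) = 63.55 + 16.00 = 79.55 g/mol.
M(H2O) = 2(1.008) + 16.00 = 18.016 g/mol.
n(CuO) = 434.65 / 79.55 = 5.4639 mol.
Step 1 (CuO:CO2 = 1:1): theoretical n(CO2) = 5.4639 mol; at 62.44% yield, n(CO2) = 3.4117 mol.
Step 2 (CO2:H2O = 1:1): theoretical n(H2O) = 3.4117 mol, so theoretical mass = 3.4117 × 18.016 = 61.464 g.
At 60.48% yield, actual mass of H2O = 61.464 × 0.6048 = 37.174 g.

37.17 g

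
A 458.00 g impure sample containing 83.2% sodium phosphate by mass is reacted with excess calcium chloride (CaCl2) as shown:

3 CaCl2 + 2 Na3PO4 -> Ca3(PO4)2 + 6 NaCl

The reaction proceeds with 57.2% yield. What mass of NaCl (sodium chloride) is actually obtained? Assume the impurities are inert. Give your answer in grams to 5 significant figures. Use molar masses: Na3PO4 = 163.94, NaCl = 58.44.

Pure Na3PO4 available = 458.00 g × 0.832 = 381.056 g.
n(Na3PO4) = 381.056 g / 163.94 g/mol = 2.32436 mol.
From the equation the Na3PO4:NaCl mole ratio is 2:6, so n(NaCl) = 2.32436 × 6/2 = 6.97309 mol.
Mass of NaCl = 6.97309 mol × 58.44 g/mol = 407.507 g.
Actual mass collected = 407.507 g × 0.572 = 233.094 g.

233.09 g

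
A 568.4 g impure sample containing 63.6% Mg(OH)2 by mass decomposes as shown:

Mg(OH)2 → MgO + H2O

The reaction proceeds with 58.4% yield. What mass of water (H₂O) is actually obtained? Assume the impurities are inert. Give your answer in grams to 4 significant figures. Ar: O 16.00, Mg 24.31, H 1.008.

65.21 g

Pure Mg(OH)2 available = 568.4 g × 0.636 = 361.50 g.
M(Mg(OH)2) = 24.31 + 2(16.00) + 2(1.008) = 58.326 g/mol.
M(H2O) = 2(1.008) + 16.00 = 18.016 g/mol.
n(Mg(OH)2) = 361.50 g / 58.326 g/mol = 6.1980 mol.
From the equation the Mg(OH)2:H2O mole ratio is 1:1, so n(H2O) = 6.1980 × 1/1 = 6.1980 mol.
Mass of H2O = 6.1980 mol × 18.016 g/mol = 111.66 g.
Actual mass collected = 111.66 g × 0.584 = 65.211 g.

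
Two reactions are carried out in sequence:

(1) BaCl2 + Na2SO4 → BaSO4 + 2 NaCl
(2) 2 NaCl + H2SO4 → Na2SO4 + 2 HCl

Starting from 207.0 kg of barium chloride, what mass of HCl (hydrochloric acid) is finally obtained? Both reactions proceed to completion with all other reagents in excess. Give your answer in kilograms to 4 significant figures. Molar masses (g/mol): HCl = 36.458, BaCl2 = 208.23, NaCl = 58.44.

72.49 kg

207.0 kg = 207000 g.
n(BaCl2) = 207000 / 208.23 = 994.09 mol.
Step 1 gives a 1:2 ratio of BaCl2 to NaCl, so n(NaCl) = 1988.2 mol.
In step 2 the NaCl:HCl ratio is 2:2, so n(HCl) = 1988.2 mol.
Mass of HCl = 1988.2 × 36.458 = 72485 g = 72.49 kg.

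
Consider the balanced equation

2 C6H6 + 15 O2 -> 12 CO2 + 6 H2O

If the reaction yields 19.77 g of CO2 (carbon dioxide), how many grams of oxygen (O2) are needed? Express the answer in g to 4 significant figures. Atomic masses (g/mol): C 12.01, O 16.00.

17.97 g

M(CO2) = 12.01 + 2(16.00) = 44.01 g/mol.
M(O2) = 2(16.00) = 32.00 g/mol.
n(CO2) = 19.770 g / 44.01 g/mol = 0.44922 mol.
From the equation the CO2:O2 mole ratio is 12:15, so n(O2) = 0.44922 × 15/12 = 0.56152 mol.
Mass of O2 = 0.56152 mol × 32.00 g/mol = 17.969 g.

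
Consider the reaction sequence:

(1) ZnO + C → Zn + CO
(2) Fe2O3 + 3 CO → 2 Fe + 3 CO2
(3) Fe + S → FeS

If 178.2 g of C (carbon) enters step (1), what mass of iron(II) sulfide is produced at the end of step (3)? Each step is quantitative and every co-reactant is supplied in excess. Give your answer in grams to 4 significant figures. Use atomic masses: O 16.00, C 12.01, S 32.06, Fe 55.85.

M(C) = 12.01 g/mol.
M(FeS) = 55.85 + 32.06 = 87.91 g/mol.
n(C) = 178.2 / 12.01 = 14.838 mol.
Reaction (1): C→CO ratio 1:1 ⇒ n(CO) = 14.838 mol.
Reaction (2): CO→Fe ratio 3:2 ⇒ n(Fe) = 9.8918 mol.
Reaction (3): Fe→FeS ratio 1:1 ⇒ n(FeS) = 9.8918 mol.
Mass of FeS = 9.8918 × 87.91 = 869.58 g.

869.6 g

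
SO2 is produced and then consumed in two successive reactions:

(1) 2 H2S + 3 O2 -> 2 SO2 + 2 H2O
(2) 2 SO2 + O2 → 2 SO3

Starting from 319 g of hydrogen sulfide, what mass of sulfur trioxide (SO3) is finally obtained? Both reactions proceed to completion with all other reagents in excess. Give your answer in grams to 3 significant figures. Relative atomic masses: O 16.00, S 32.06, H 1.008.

749 g

M(H2S) = 2(1.008) + 32.06 = 34.076 g/mol.
M(SO3) = 32.06 + 3(16.00) = 80.06 g/mol.
n(H2S) = 319.0 / 34.076 = 9.361 mol.
Step 1 gives a 2:2 ratio of H2S to SO2, so n(SO2) = 9.361 mol.
In step 2 the SO2:SO3 ratio is 2:2, so n(SO3) = 9.361 mol.
Mass of SO3 = 9.361 × 80.06 = 749.5 g.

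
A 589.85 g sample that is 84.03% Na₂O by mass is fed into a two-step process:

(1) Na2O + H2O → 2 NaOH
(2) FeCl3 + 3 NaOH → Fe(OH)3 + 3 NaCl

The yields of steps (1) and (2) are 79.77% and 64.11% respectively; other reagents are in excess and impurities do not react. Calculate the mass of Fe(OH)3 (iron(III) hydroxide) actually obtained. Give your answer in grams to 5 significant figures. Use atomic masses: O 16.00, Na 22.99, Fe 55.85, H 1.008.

Pure Na2O = 589.85 × 0.8403 = 495.651 g.
M(Na2O) = 2(22.99) + 16.00 = 61.98 g/mol.
M(Fe(OH)3) = 55.85 + 3(16.00) + 3(1.008) = 106.874 g/mol.
n(Na2O) = 495.651 / 61.98 = 7.99695 mol.
Step 1 (Na2O:NaOH = 1:2): theoretical n(NaOH) = 15.9939 mol; at 79.77% yield, n(NaOH) = 12.7583 mol.
Step 2 (NaOH:Fe(OH)3 = 3:1): theoretical n(Fe(OH)3) = 4.25278 mol, so theoretical mass = 4.25278 × 106.874 = 454.511 g.
At 64.11% yield, actual mass of Fe(OH)3 = 454.511 × 0.6411 = 291.387 g.

291.39 g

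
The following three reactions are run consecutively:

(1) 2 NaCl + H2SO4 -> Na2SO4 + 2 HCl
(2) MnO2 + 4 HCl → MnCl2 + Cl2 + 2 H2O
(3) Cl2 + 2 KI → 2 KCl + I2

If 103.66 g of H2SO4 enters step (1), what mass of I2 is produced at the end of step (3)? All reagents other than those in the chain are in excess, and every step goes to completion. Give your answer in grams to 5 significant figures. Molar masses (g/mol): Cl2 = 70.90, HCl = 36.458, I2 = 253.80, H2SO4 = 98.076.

n(H2SO4) = 103.66 / 98.076 = 1.05694 mol.
Reaction (1): H2SO4→HCl ratio 1:2 ⇒ n(HCl) = 2.11387 mol.
Reaction (2): HCl→Cl2 ratio 4:1 ⇒ n(Cl2) = 0.528468 mol.
Reaction (3): Cl2→I2 ratio 1:1 ⇒ n(I2) = 0.528468 mol.
Mass of I2 = 0.528468 × 253.80 = 134.125 g.

134.13 g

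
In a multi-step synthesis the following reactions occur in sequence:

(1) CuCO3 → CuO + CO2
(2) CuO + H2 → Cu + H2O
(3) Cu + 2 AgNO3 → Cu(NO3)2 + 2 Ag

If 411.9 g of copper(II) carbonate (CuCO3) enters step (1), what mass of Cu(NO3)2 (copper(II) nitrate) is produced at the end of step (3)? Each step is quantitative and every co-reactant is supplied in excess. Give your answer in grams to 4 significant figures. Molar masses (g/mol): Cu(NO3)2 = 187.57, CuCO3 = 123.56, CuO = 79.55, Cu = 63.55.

625.3 g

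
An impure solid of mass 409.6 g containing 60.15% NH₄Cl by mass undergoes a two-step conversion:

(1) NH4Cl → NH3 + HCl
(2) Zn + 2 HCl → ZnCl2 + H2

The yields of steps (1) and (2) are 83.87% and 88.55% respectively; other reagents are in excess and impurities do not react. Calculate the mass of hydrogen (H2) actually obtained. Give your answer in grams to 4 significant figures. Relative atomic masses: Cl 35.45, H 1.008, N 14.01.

3.448 g

Pure NH4Cl = 409.6 × 0.6015 = 246.37 g.
M(NH4Cl) = 14.01 + 4(1.008) + 35.45 = 53.492 g/mol.
M(H2) = 2(1.008) = 2.016 g/mol.
n(NH4Cl) = 246.37 / 53.492 = 4.6058 mol.
Step 1 (NH4Cl:HCl = 1:1): theoretical n(HCl) = 4.6058 mol; at 83.87% yield, n(HCl) = 3.8629 mol.
Step 2 (HCl:H2 = 2:1): theoretical n(H2) = 1.9314 mol, so theoretical mass = 1.9314 × 2.016 = 3.8938 g.
At 88.55% yield, actual mass of H2 = 3.8938 × 0.8855 = 3.4480 g.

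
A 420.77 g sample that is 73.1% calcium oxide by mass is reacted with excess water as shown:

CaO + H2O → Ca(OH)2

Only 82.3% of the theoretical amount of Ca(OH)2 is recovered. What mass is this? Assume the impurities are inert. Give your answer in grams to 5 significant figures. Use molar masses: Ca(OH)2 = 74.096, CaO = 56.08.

334.46 g

Pure CaO available = 420.77 g × 0.731 = 307.583 g.
n(CaO) = 307.583 g / 56.08 g/mol = 5.48472 mol.
From the equation the CaO:Ca(OH)2 mole ratio is 1:1, so n(Ca(OH)2) = 5.48472 × 1/1 = 5.48472 mol.
Mass of Ca(OH)2 = 5.48472 mol × 74.096 g/mol = 406.396 g.
Actual mass collected = 406.396 g × 0.823 = 334.464 g.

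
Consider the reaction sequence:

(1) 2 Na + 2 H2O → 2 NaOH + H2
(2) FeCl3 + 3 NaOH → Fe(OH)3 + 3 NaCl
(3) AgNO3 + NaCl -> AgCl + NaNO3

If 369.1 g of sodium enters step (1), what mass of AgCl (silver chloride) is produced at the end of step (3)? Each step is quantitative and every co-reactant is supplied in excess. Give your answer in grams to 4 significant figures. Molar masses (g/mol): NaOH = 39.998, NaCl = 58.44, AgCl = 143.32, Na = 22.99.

n(Na) = 369.1 / 22.99 = 16.055 mol.
Reaction (1): Na→NaOH ratio 2:2 ⇒ n(NaOH) = 16.055 mol.
Reaction (2): NaOH→NaCl ratio 3:3 ⇒ n(NaCl) = 16.055 mol.
Reaction (3): NaCl→AgCl ratio 1:1 ⇒ n(AgCl) = 16.055 mol.
Mass of AgCl = 16.055 × 143.32 = 2301.0 g.

2301 g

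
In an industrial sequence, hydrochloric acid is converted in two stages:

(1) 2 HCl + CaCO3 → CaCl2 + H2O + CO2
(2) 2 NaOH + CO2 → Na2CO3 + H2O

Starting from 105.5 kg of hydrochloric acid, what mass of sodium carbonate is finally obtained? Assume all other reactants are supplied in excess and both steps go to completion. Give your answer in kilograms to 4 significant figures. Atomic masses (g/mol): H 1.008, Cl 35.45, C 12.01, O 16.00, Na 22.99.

153.4 kg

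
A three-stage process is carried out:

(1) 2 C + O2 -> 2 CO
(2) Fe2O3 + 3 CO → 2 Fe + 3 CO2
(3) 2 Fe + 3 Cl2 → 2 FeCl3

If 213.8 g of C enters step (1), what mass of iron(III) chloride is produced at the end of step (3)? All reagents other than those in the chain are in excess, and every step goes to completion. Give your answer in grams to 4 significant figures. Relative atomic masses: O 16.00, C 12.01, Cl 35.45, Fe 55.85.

1925 g

M(C) = 12.01 g/mol.
M(FeCl3) = 55.85 + 3(35.45) = 162.20 g/mol.
n(C) = 213.8 / 12.01 = 17.802 mol.
Reaction (1): C→CO ratio 2:2 ⇒ n(CO) = 17.802 mol.
Reaction (2): CO→Fe ratio 3:2 ⇒ n(Fe) = 11.868 mol.
Reaction (3): Fe→FeCl3 ratio 2:2 ⇒ n(FeCl3) = 11.868 mol.
Mass of FeCl3 = 11.868 × 162.20 = 1925.0 g.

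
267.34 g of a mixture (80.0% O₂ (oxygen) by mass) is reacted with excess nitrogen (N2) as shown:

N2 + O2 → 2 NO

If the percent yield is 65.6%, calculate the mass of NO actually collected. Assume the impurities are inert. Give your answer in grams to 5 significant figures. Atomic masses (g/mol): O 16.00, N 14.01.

263.15 g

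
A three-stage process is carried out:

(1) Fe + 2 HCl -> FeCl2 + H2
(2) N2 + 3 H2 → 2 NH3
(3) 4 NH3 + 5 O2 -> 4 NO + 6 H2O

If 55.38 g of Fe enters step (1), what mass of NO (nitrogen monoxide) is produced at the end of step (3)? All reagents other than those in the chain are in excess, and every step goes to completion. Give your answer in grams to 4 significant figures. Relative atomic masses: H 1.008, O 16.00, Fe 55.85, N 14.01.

19.84 g

M(Fe) = 55.85 g/mol.
M(NO) = 14.01 + 16.00 = 30.01 g/mol.
n(Fe) = 55.38 / 55.85 = 0.99158 mol.
Reaction (1): Fe→H2 ratio 1:1 ⇒ n(H2) = 0.99158 mol.
Reaction (2): H2→NH3 ratio 3:2 ⇒ n(NH3) = 0.66106 mol.
Reaction (3): NH3→NO ratio 4:4 ⇒ n(NO) = 0.66106 mol.
Mass of NO = 0.66106 × 30.01 = 19.838 g.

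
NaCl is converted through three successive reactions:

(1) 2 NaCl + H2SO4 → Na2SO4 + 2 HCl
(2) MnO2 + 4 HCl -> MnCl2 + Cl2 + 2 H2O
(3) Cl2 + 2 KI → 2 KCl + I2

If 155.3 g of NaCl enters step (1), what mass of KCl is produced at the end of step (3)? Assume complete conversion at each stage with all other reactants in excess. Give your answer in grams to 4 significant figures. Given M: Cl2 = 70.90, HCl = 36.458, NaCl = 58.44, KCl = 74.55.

99.06 g

n(NaCl) = 155.3 / 58.44 = 2.6574 mol.
Reaction (1): NaCl→HCl ratio 2:2 ⇒ n(HCl) = 2.6574 mol.
Reaction (2): HCl→Cl2 ratio 4:1 ⇒ n(Cl2) = 0.66436 mol.
Reaction (3): Cl2→KCl ratio 1:2 ⇒ n(KCl) = 1.3287 mol.
Mass of KCl = 1.3287 × 74.55 = 99.056 g.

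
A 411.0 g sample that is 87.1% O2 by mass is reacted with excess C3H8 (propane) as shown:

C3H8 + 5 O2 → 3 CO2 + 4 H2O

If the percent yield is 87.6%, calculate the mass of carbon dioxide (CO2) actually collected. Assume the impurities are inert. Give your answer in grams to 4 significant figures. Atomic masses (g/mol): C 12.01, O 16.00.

258.8 g

Pure O2 available = 411.0 g × 0.871 = 357.98 g.
M(O2) = 2(16.00) = 32.00 g/mol.
M(CO2) = 12.01 + 2(16.00) = 44.01 g/mol.
n(O2) = 357.98 g / 32.00 g/mol = 11.187 mol.
From the equation the O2:CO2 mole ratio is 5:3, so n(CO2) = 11.187 × 3/5 = 6.7121 mol.
Mass of CO2 = 6.7121 mol × 44.01 g/mol = 295.40 g.
Actual mass collected = 295.40 g × 0.876 = 258.77 g.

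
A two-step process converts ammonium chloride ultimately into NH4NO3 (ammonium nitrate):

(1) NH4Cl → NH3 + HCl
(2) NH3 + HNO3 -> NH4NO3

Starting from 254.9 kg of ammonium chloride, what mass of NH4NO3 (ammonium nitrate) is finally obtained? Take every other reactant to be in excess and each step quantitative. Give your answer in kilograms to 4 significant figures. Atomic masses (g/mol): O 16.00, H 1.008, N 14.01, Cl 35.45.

381.5 kg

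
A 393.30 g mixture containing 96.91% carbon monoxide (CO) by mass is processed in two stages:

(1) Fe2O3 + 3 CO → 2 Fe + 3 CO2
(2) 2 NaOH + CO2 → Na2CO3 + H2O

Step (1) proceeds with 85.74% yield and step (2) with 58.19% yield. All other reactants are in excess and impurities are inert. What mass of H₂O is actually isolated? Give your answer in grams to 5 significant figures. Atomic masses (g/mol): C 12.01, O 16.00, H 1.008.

Pure CO = 393.30 × 0.9691 = 381.147 g.
M(CO) = 12.01 + 16.00 = 28.01 g/mol.
M(H2O) = 2(1.008) + 16.00 = 18.016 g/mol.
n(CO) = 381.147 / 28.01 = 13.6075 mol.
Step 1 (CO:CO2 = 3:3): theoretical n(CO2) = 13.6075 mol; at 85.74% yield, n(CO2) = 11.6671 mol.
Step 2 (CO2:H2O = 1:1): theoretical n(H2O) = 11.6671 mol, so theoretical mass = 11.6671 × 18.016 = 210.194 g.
At 58.19% yield, actual mass of H2O = 210.194 × 0.5819 = 122.312 g.

122.31 g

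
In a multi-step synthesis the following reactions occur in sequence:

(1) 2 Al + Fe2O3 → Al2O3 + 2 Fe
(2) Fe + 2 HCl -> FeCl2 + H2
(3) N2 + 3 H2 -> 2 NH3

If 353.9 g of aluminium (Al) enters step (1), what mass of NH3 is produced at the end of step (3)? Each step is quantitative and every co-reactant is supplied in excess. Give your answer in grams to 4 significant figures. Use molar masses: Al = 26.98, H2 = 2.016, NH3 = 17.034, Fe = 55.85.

149.0 g

n(Al) = 353.9 / 26.98 = 13.117 mol.
Reaction (1): Al→Fe ratio 2:2 ⇒ n(Fe) = 13.117 mol.
Reaction (2): Fe→H2 ratio 1:1 ⇒ n(H2) = 13.117 mol.
Reaction (3): H2→NH3 ratio 3:2 ⇒ n(NH3) = 8.7447 mol.
Mass of NH3 = 8.7447 × 17.034 = 148.96 g.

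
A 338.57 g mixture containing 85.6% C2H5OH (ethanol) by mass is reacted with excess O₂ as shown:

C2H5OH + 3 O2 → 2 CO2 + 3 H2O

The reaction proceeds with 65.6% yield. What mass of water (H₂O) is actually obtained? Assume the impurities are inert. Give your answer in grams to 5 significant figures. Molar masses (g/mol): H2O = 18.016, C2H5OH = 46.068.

223.05 g

Pure C2H5OH available = 338.57 g × 0.856 = 289.816 g.
n(C2H5OH) = 289.816 g / 46.068 g/mol = 6.29105 mol.
From the equation the C2H5OH:H2O mole ratio is 1:3, so n(H2O) = 6.29105 × 3/1 = 18.8731 mol.
Mass of H2O = 18.8731 mol × 18.016 g/mol = 340.018 g.
Actual mass collected = 340.018 g × 0.656 = 223.052 g.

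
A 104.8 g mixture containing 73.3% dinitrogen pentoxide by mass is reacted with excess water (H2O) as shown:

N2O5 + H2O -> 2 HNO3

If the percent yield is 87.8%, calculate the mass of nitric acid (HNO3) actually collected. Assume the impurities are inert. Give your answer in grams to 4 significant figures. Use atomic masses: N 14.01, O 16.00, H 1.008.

78.70 g

Pure N2O5 available = 104.8 g × 0.733 = 76.818 g.
M(N2O5) = 2(14.01) + 5(16.00) = 108.02 g/mol.
M(HNO3) = 1.008 + 14.01 + 3(16.00) = 63.018 g/mol.
n(N2O5) = 76.818 g / 108.02 g/mol = 0.71115 mol.
From the equation the N2O5:HNO3 mole ratio is 1:2, so n(HNO3) = 0.71115 × 2/1 = 1.4223 mol.
Mass of HNO3 = 1.4223 mol × 63.018 g/mol = 89.630 g.
Actual mass collected = 89.630 g × 0.878 = 78.696 g.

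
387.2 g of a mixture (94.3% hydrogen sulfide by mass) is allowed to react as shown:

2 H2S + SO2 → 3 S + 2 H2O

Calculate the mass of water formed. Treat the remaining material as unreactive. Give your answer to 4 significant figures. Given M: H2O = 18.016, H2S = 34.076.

Mass of pure H2S = 387.2 g × 0.943 = 365.13 g.
n(H2S) = 365.13 g / 34.076 g/mol = 10.715 mol.
From the equation the H2S:H2O mole ratio is 2:2, so n(H2O) = 10.715 × 2/2 = 10.715 mol.
Mass of H2O = 10.715 mol × 18.016 g/mol = 193.04 g.

193.0 g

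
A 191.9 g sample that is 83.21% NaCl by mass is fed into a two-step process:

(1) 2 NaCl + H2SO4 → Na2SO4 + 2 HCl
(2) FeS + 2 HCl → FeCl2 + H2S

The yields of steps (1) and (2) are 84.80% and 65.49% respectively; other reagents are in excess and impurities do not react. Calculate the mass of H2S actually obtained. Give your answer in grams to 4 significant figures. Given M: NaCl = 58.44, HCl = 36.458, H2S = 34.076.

Pure NaCl = 191.9 × 0.8321 = 159.68 g.
n(NaCl) = 159.68 / 58.44 = 2.7324 mol.
Step 1 (NaCl:HCl = 2:2): theoretical n(HCl) = 2.7324 mol; at 84.80% yield, n(HCl) = 2.3171 mol.
Step 2 (HCl:H2S = 2:1): theoretical n(H2S) = 1.1585 mol, so theoretical mass = 1.1585 × 34.076 = 39.478 g.
At 65.49% yield, actual mass of H2S = 39.478 × 0.6549 = 25.854 g.

25.85 g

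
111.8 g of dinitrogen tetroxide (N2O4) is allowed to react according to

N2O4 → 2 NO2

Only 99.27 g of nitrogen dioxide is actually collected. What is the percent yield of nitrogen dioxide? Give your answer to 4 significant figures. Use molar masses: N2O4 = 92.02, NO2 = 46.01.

88.79 %

n(N2O4) = 111.80 g / 92.02 g/mol = 1.2150 mol.
From the equation the N2O4:NO2 mole ratio is 1:2, so n(NO2) = 1.2150 × 2/1 = 2.4299 mol.
Mass of NO2 = 2.4299 mol × 46.01 g/mol = 111.80 g.
This is the theoretical yield. Percent yield = 99.27 g / 111.80 g × 100% = 88.792%.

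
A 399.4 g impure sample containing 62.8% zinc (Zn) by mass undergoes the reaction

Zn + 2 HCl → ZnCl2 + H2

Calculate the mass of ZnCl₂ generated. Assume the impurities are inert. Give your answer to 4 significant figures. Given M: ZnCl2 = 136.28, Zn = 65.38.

522.8 g

Mass of pure Zn = 399.4 g × 0.628 = 250.82 g.
n(Zn) = 250.82 g / 65.38 g/mol = 3.8364 mol.
From the equation the Zn:ZnCl2 mole ratio is 1:1, so n(ZnCl2) = 3.8364 × 1/1 = 3.8364 mol.
Mass of ZnCl2 = 3.8364 mol × 136.28 g/mol = 522.82 g.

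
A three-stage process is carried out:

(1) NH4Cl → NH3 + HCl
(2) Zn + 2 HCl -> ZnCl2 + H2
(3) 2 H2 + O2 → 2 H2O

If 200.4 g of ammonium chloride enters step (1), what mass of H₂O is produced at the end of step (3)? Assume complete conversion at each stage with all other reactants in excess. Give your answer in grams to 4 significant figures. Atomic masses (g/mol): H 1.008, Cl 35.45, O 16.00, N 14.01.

M(NH4Cl) = 14.01 + 4(1.008) + 35.45 = 53.492 g/mol.
M(H2O) = 2(1.008) + 16.00 = 18.016 g/mol.
n(NH4Cl) = 200.4 / 53.492 = 3.7464 mol.
Reaction (1): NH4Cl→HCl ratio 1:1 ⇒ n(HCl) = 3.7464 mol.
Reaction (2): HCl→H2 ratio 2:1 ⇒ n(H2) = 1.8732 mol.
Reaction (3): H2→H2O ratio 2:2 ⇒ n(H2O) = 1.8732 mol.
Mass of H2O = 1.8732 × 18.016 = 33.747 g.

33.75 g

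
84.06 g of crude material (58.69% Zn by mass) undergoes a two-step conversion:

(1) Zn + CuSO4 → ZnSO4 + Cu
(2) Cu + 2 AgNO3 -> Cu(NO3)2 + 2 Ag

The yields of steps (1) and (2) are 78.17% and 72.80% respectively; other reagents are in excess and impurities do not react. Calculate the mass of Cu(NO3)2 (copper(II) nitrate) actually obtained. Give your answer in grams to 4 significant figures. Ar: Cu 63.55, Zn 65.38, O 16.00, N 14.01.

Pure Zn = 84.06 × 0.5869 = 49.335 g.
M(Zn) = 65.38 g/mol.
M(Cu(NO3)2) = 63.55 + 2(14.01) + 6(16.00) = 187.57 g/mol.
n(Zn) = 49.335 / 65.38 = 0.75459 mol.
Step 1 (Zn:Cu = 1:1): theoretical n(Cu) = 0.75459 mol; at 78.17% yield, n(Cu) = 0.58986 mol.
Step 2 (Cu:Cu(NO3)2 = 1:1): theoretical n(Cu(NO3)2) = 0.58986 mol, so theoretical mass = 0.58986 × 187.57 = 110.64 g.
At 72.80% yield, actual mass of Cu(NO3)2 = 110.64 × 0.7280 = 80.546 g.

80.55 g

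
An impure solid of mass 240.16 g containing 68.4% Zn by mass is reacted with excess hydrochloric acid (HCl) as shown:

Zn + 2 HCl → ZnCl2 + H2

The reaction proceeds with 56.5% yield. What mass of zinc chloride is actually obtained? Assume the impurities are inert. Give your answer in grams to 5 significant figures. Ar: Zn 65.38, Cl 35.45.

193.46 g

Pure Zn available = 240.16 g × 0.684 = 164.269 g.
M(Zn) = 65.38 g/mol.
M(ZnCl2) = 65.38 + 2(35.45) = 136.28 g/mol.
n(Zn) = 164.269 g / 65.38 g/mol = 2.51253 mol.
From the equation the Zn:ZnCl2 mole ratio is 1:1, so n(ZnCl2) = 2.51253 × 1/1 = 2.51253 mol.
Mass of ZnCl2 = 2.51253 mol × 136.28 g/mol = 342.408 g.
Actual mass collected = 342.408 g × 0.565 = 193.461 g.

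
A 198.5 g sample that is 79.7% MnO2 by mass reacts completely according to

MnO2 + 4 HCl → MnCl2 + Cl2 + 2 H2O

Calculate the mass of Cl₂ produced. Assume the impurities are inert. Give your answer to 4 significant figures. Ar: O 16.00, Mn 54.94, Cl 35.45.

129.0 g

Mass of pure MnO2 = 198.5 g × 0.797 = 158.20 g.
M(MnO2) = 54.94 + 2(16.00) = 86.94 g/mol.
M(Cl2) = 2(35.45) = 70.90 g/mol.
n(MnO2) = 158.20 g / 86.94 g/mol = 1.8197 mol.
From the equation the MnO2:Cl2 mole ratio is 1:1, so n(Cl2) = 1.8197 × 1/1 = 1.8197 mol.
Mass of Cl2 = 1.8197 mol × 70.90 g/mol = 129.02 g.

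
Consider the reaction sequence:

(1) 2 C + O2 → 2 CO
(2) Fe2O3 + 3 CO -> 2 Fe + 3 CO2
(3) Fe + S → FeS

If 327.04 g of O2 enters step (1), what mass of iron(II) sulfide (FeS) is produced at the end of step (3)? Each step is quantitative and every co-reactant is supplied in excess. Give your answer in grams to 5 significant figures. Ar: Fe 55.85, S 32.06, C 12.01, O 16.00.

M(O2) = 2(16.00) = 32.00 g/mol.
M(FeS) = 55.85 + 32.06 = 87.91 g/mol.
n(O2) = 327.04 / 32.00 = 10.2200 mol.
Reaction (1): O2→CO ratio 1:2 ⇒ n(CO) = 20.4400 mol.
Reaction (2): CO→Fe ratio 3:2 ⇒ n(Fe) = 13.6267 mol.
Reaction (3): Fe→FeS ratio 1:1 ⇒ n(FeS) = 13.6267 mol.
Mass of FeS = 13.6267 × 87.91 = 1197.92 g.

1197.9 g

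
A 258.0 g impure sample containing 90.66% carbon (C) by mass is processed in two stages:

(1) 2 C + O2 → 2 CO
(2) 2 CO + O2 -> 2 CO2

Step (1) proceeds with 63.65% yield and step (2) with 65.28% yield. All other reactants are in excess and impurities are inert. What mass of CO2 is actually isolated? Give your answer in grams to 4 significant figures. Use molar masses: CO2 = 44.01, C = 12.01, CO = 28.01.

356.1 g

Pure C = 258.0 × 0.9066 = 233.90 g.
n(C) = 233.90 / 12.01 = 19.476 mol.
Step 1 (C:CO = 2:2): theoretical n(CO) = 19.476 mol; at 63.65% yield, n(CO) = 12.396 mol.
Step 2 (CO:CO2 = 2:2): theoretical n(CO2) = 12.396 mol, so theoretical mass = 12.396 × 44.01 = 545.56 g.
At 65.28% yield, actual mass of CO2 = 545.56 × 0.6528 = 356.14 g.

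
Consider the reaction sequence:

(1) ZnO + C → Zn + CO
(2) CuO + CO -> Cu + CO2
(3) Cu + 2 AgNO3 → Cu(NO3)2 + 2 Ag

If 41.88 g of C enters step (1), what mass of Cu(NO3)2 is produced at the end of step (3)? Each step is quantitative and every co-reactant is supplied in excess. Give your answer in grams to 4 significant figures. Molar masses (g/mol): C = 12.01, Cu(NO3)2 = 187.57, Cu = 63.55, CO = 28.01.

n(C) = 41.88 / 12.01 = 3.4871 mol.
Reaction (1): C→CO ratio 1:1 ⇒ n(CO) = 3.4871 mol.
Reaction (2): CO→Cu ratio 1:1 ⇒ n(Cu) = 3.4871 mol.
Reaction (3): Cu→Cu(NO3)2 ratio 1:1 ⇒ n(Cu(NO3)2) = 3.4871 mol.
Mass of Cu(NO3)2 = 3.4871 × 187.57 = 654.07 g.

654.1 g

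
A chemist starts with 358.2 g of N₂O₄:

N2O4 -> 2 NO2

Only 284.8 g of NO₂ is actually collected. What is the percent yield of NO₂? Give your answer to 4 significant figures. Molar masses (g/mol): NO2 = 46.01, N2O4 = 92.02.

n(N2O4) = 358.20 g / 92.02 g/mol = 3.8926 mol.
From the equation the N2O4:NO2 mole ratio is 1:2, so n(NO2) = 3.8926 × 2/1 = 7.7853 mol.
Mass of NO2 = 7.7853 mol × 46.01 g/mol = 358.20 g.
This is the theoretical yield. Percent yield = 284.8 g / 358.20 g × 100% = 79.509%.

79.51 %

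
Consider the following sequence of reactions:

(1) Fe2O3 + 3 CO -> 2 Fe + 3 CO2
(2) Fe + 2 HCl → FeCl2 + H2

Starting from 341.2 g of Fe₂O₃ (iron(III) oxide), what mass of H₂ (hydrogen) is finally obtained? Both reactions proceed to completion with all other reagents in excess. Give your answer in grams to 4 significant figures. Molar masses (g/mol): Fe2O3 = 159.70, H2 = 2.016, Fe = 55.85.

n(Fe2O3) = 341.20 / 159.70 = 2.1365 mol.
Step 1 gives a 1:2 ratio of Fe2O3 to Fe, so n(Fe) = 4.2730 mol.
In step 2 the Fe:H2 ratio is 1:1, so n(H2) = 4.2730 mol.
Mass of H2 = 4.2730 × 2.016 = 8.6144 g.

8.614 g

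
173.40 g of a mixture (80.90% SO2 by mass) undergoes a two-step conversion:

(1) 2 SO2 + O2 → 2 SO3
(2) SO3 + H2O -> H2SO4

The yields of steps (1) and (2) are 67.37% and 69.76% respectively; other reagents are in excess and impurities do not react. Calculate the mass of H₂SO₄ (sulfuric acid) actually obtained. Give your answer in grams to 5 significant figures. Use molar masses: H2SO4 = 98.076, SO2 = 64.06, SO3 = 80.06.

Pure SO2 = 173.40 × 0.8090 = 140.281 g.
n(SO2) = 140.281 / 64.06 = 2.18983 mol.
Step 1 (SO2:SO3 = 2:2): theoretical n(SO3) = 2.18983 mol; at 67.37% yield, n(SO3) = 1.47529 mol.
Step 2 (SO3:H2SO4 = 1:1): theoretical n(H2SO4) = 1.47529 mol, so theoretical mass = 1.47529 × 98.076 = 144.690 g.
At 69.76% yield, actual mass of H2SO4 = 144.690 × 0.6976 = 100.936 g.

100.94 g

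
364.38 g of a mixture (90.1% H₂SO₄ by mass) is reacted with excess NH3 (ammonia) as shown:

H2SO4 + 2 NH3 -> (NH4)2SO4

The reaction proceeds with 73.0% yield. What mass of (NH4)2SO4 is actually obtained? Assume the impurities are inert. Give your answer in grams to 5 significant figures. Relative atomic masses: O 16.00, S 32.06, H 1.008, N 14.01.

322.91 g

Pure H2SO4 available = 364.38 g × 0.901 = 328.306 g.
M(H2SO4) = 2(1.008) + 32.06 + 4(16.00) = 98.076 g/mol.
M((NH4)2SO4) = 2(14.01) + 8(1.008) + 32.06 + 4(16.00) = 132.144 g/mol.
n(H2SO4) = 328.306 g / 98.076 g/mol = 3.34747 mol.
From the equation the H2SO4:(NH4)2SO4 mole ratio is 1:1, so n((NH4)2SO4) = 3.34747 × 1/1 = 3.34747 mol.
Mass of (NH4)2SO4 = 3.34747 mol × 132.144 g/mol = 442.348 g.
Actual mass collected = 442.348 g × 0.730 = 322.914 g.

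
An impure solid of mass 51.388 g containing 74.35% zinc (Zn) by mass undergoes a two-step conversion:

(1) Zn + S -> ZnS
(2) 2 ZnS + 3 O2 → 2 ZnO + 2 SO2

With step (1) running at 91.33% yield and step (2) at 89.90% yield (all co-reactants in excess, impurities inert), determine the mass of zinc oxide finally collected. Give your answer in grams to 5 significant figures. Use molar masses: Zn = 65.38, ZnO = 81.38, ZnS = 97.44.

Pure Zn = 51.388 × 0.7435 = 38.2070 g.
n(Zn) = 38.2070 / 65.38 = 0.584383 mol.
Step 1 (Zn:ZnS = 1:1): theoretical n(ZnS) = 0.584383 mol; at 91.33% yield, n(ZnS) = 0.533717 mol.
Step 2 (ZnS:ZnO = 2:2): theoretical n(ZnO) = 0.533717 mol, so theoretical mass = 0.533717 × 81.38 = 43.4339 g.
At 89.90% yield, actual mass of ZnO = 43.4339 × 0.8990 = 39.0471 g.

39.047 g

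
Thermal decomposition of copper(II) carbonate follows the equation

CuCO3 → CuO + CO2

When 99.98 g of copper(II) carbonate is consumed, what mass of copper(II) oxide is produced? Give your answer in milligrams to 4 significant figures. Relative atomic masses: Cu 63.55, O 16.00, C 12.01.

64370 mg

M(CuCO3) = 63.55 + 12.01 + 3(16.00) = 123.56 g/mol.
M(CuO) = 63.55 + 16.00 = 79.55 g/mol.
n(CuCO3) = 99.980 g / 123.56 g/mol = 0.80916 mol.
From the equation the CuCO3:CuO mole ratio is 1:1, so n(CuO) = 0.80916 × 1/1 = 0.80916 mol.
Mass of CuO = 0.80916 mol × 79.55 g/mol = 64.369 g.
Converting to mg: 64.369 g = 64370 mg.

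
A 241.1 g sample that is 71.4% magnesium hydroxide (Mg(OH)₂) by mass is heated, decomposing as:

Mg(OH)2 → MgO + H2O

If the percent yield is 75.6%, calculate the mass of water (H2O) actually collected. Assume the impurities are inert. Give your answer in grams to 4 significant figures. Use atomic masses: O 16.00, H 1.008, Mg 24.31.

Pure Mg(OH)2 available = 241.1 g × 0.714 = 172.15 g.
M(Mg(OH)2) = 24.31 + 2(16.00) + 2(1.008) = 58.326 g/mol.
M(H2O) = 2(1.008) + 16.00 = 18.016 g/mol.
n(Mg(OH)2) = 172.15 g / 58.326 g/mol = 2.9514 mol.
From the equation the Mg(OH)2:H2O mole ratio is 1:1, so n(H2O) = 2.9514 × 1/1 = 2.9514 mol.
Mass of H2O = 2.9514 mol × 18.016 g/mol = 53.173 g.
Actual mass collected = 53.173 g × 0.756 = 40.199 g.

40.20 g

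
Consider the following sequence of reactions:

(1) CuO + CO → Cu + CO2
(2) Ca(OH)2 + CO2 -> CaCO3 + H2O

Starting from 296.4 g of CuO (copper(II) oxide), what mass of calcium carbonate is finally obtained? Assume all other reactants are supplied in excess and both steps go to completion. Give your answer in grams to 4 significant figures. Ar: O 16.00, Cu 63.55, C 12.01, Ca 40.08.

M(CuO) = 63.55 + 16.00 = 79.55 g/mol.
M(CaCO3) = 40.08 + 12.01 + 3(16.00) = 100.09 g/mol.
n(CuO) = 296.40 / 79.55 = 3.7260 mol.
Step 1 gives a 1:1 ratio of CuO to CO2, so n(CO2) = 3.7260 mol.
In step 2 the CO2:CaCO3 ratio is 1:1, so n(CaCO3) = 3.7260 mol.
Mass of CaCO3 = 3.7260 × 100.09 = 372.93 g.

372.9 g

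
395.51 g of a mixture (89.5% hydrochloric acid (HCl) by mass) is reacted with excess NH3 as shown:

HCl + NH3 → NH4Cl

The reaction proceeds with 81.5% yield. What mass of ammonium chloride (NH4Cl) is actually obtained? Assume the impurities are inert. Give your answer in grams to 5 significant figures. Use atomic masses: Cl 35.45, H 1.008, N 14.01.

423.29 g

Pure HCl available = 395.51 g × 0.895 = 353.981 g.
M(HCl) = 1.008 + 35.45 = 36.458 g/mol.
M(NH4Cl) = 14.01 + 4(1.008) + 35.45 = 53.492 g/mol.
n(HCl) = 353.981 g / 36.458 g/mol = 9.70929 mol.
From the equation the HCl:NH4Cl mole ratio is 1:1, so n(NH4Cl) = 9.70929 × 1/1 = 9.70929 mol.
Mass of NH4Cl = 9.70929 mol × 53.492 g/mol = 519.370 g.
Actual mass collected = 519.370 g × 0.815 = 423.286 g.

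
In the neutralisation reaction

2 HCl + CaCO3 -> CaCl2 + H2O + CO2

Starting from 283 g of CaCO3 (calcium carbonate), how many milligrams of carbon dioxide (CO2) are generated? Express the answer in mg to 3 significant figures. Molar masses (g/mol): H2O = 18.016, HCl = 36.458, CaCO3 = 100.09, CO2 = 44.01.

124000 mg

n(CaCO3) = 283.0 g / 100.09 g/mol = 2.827 mol.
From the equation the CaCO3:CO2 mole ratio is 1:1, so n(CO2) = 2.827 × 1/1 = 2.827 mol.
Mass of CO2 = 2.827 mol × 44.01 g/mol = 124.4 g.
Converting to mg: 124.4 g = 124000 mg.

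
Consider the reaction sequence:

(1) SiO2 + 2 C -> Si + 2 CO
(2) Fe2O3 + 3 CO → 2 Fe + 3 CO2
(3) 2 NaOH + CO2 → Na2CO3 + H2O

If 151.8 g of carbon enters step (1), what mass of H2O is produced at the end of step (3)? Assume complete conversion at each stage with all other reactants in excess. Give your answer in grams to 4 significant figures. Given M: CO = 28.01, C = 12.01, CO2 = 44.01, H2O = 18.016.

n(C) = 151.8 / 12.01 = 12.639 mol.
Reaction (1): C→CO ratio 2:2 ⇒ n(CO) = 12.639 mol.
Reaction (2): CO→CO2 ratio 3:3 ⇒ n(CO2) = 12.639 mol.
Reaction (3): CO2→H2O ratio 1:1 ⇒ n(H2O) = 12.639 mol.
Mass of H2O = 12.639 × 18.016 = 227.71 g.

227.7 g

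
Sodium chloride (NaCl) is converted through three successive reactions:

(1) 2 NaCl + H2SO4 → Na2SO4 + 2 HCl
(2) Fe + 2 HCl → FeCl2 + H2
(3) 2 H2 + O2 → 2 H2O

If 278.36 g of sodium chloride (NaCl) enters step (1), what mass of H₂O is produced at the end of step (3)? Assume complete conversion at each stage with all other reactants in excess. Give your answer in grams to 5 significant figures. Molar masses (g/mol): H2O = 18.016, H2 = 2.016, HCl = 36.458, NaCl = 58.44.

42.907 g

n(NaCl) = 278.36 / 58.44 = 4.76318 mol.
Reaction (1): NaCl→HCl ratio 2:2 ⇒ n(HCl) = 4.76318 mol.
Reaction (2): HCl→H2 ratio 2:1 ⇒ n(H2) = 2.38159 mol.
Reaction (3): H2→H2O ratio 2:2 ⇒ n(H2O) = 2.38159 mol.
Mass of H2O = 2.38159 × 18.016 = 42.9067 g.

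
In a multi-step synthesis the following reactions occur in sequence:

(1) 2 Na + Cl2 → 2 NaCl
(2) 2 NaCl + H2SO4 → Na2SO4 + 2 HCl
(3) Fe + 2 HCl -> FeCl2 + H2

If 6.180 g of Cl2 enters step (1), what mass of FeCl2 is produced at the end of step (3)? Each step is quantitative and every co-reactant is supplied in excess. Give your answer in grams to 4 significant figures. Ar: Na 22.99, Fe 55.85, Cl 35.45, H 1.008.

11.05 g

M(Cl2) = 2(35.45) = 70.90 g/mol.
M(FeCl2) = 55.85 + 2(35.45) = 126.75 g/mol.
n(Cl2) = 6.180 / 70.90 = 0.087165 mol.
Reaction (1): Cl2→NaCl ratio 1:2 ⇒ n(NaCl) = 0.17433 mol.
Reaction (2): NaCl→HCl ratio 2:2 ⇒ n(HCl) = 0.17433 mol.
Reaction (3): HCl→FeCl2 ratio 2:1 ⇒ n(FeCl2) = 0.087165 mol.
Mass of FeCl2 = 0.087165 × 126.75 = 11.048 g.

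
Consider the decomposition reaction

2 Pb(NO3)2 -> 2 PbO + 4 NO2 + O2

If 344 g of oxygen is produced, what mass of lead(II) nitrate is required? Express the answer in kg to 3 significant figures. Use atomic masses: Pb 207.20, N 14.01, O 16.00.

M(O2) = 2(16.00) = 32.00 g/mol.
M(Pb(NO3)2) = 207.20 + 2(14.01) + 6(16.00) = 331.22 g/mol.
n(O2) = 344.0 g / 32.00 g/mol = 10.75 mol.
From the equation the O2:Pb(NO3)2 mole ratio is 1:2, so n(Pb(NO3)2) = 10.75 × 2/1 = 21.50 mol.
Mass of Pb(NO3)2 = 21.50 mol × 331.22 g/mol = 7121 g.
Converting to kg: 7121 g = 7.12 kg.

7.12 kg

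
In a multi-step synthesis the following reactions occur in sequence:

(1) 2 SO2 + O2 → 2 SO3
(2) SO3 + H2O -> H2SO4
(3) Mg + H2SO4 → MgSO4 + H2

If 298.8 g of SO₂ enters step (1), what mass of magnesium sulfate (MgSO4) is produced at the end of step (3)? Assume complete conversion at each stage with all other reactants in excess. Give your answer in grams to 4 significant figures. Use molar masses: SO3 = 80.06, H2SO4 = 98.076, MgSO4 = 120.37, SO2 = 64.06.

n(SO2) = 298.8 / 64.06 = 4.6644 mol.
Reaction (1): SO2→SO3 ratio 2:2 ⇒ n(SO3) = 4.6644 mol.
Reaction (2): SO3→H2SO4 ratio 1:1 ⇒ n(H2SO4) = 4.6644 mol.
Reaction (3): H2SO4→MgSO4 ratio 1:1 ⇒ n(MgSO4) = 4.6644 mol.
Mass of MgSO4 = 4.6644 × 120.37 = 561.45 g.

561.5 g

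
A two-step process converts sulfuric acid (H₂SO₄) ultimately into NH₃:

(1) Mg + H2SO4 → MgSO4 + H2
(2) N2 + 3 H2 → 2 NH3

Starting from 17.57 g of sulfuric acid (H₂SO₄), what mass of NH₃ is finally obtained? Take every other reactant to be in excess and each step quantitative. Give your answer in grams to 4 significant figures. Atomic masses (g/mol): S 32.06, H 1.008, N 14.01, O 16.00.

2.034 g

M(H2SO4) = 2(1.008) + 32.06 + 4(16.00) = 98.076 g/mol.
M(NH3) = 14.01 + 3(1.008) = 17.034 g/mol.
n(H2SO4) = 17.570 / 98.076 = 0.17915 mol.
Step 1 gives a 1:1 ratio of H2SO4 to H2, so n(H2) = 0.17915 mol.
In step 2 the H2:NH3 ratio is 3:2, so n(NH3) = 0.11943 mol.
Mass of NH3 = 0.11943 × 17.034 = 2.0344 g.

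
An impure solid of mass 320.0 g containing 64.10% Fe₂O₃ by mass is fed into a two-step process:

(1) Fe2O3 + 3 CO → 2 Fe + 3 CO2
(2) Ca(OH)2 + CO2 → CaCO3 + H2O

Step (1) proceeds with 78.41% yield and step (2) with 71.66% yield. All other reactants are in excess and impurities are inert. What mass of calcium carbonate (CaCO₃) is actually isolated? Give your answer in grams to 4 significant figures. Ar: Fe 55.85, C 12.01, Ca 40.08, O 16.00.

Pure Fe2O3 = 320.0 × 0.6410 = 205.12 g.
M(Fe2O3) = 2(55.85) + 3(16.00) = 159.70 g/mol.
M(CaCO3) = 40.08 + 12.01 + 3(16.00) = 100.09 g/mol.
n(Fe2O3) = 205.12 / 159.70 = 1.2844 mol.
Step 1 (Fe2O3:CO2 = 1:3): theoretical n(CO2) = 3.8532 mol; at 78.41% yield, n(CO2) = 3.0213 mol.
Step 2 (CO2:CaCO3 = 1:1): theoretical n(CaCO3) = 3.0213 mol, so theoretical mass = 3.0213 × 100.09 = 302.40 g.
At 71.66% yield, actual mass of CaCO3 = 302.40 × 0.7166 = 216.70 g.

216.7 g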